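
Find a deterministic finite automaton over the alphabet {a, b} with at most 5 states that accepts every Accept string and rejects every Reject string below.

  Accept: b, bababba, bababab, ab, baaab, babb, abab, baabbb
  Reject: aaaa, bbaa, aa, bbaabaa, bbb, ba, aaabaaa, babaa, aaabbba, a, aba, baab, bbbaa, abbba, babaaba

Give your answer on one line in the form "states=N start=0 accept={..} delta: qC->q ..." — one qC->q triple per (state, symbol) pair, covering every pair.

State merging on the prefix tree: take the shortest (then alphabetical) example prefix whose next move is undefined and point that move at state 0, else 1, else 2, ...; a target is out if some Accept/Reject pair would then sit in one state with the same input left (inseparable). If every existing state is out, open a new one.
a: 0a undefined. 0a->0: ok.
b: 0b undefined. 0b->0: no, b/aaaa meet in 0. Open state 1: 0b->1.
ba: 1a undefined. 1a->0: no, b/baab meet in 1. 1a->1: no, b/ba meet in 1. Open state 2: 1a->2.
bb: 1b undefined. 1b->0: no, b/bbb meet in 1. 1b->1: no, b/bbb meet in 1. 1b->2: no, abab/bbb meet in 2 with "b" left. Open state 3: 1b->3.
baa: 2a undefined. 2a->0: no, b/baab meet in 1. 2a->1: ok.
bab: 2b undefined. 2b->0: no, bababab/aaaa meet in 0. 2b->1: no, b/babaa meet in 1. 2b->2: no, b/babaaba meet in 1. 2b->3: no, baaab/baab meet in 3. Open state 4: 2b->4.
bba: 3a undefined. 3a->0: no, b/bbaabaa meet in 1. 3a->1: ok.
bbb: 3b undefined. 3b->0: ok.
baba: 4a undefined. 4a->0: ok.
babb: 4b undefined. 4b->0: no, babb/aaaa meet in 0. 4b->1: ok.
All examples now run through 5 states with every (state, symbol) defined. Accept strings end in {1,4}, Reject strings end in {0,2,3}; accept={1,4}.

states=5 start=0 accept={1,4} delta: 0a->0 0b->1 1a->2 1b->3 2a->1 2b->4 3a->1 3b->0 4a->0 4b->1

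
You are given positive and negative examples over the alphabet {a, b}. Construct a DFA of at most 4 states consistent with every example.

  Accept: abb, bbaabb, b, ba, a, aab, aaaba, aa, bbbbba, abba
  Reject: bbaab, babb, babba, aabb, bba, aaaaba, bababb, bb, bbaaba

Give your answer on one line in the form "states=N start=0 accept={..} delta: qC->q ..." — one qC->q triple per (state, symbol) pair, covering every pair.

states=4 start=0 accept={1,2} delta: 0a->1 0b->1 1a->2 1b->3 2a->0 2b->1 3a->0 3b->1

Fold the examples into a partial DFA from state 0: repeatedly fix the first undefined (state, symbol) met by the shortest-then-alphabetical prefix, trying targets in increasing order and rejecting any under which an Accept and a Reject string meet in one state with the same remainder; add a state when all current targets are rejected. Accepting states are where Accept strings end.
a: 0a undefined. 0a->0: no, abb/aabb meet in 0 with "bb" left. Open state 1: 0a->1.
b: 0b undefined. 0b->0: no, abb/babb meet in 1 with "bb" left. 0b->1: ok.
aa: 1a undefined. 1a->0: no, ba/aaaaba meet in 0. 1a->1: no, abb/babb meet in 1 with "bb" left. Open state 2: 1a->2.
ab: 1b undefined. 1b->0: no, abb/bba meet in 1. 1b->1: no, abb/bb meet in 1. 1b->2: no, ba/bb meet in 2. Open state 3: 1b->3.
aaa: 2a undefined. 2a->0: ok.
aab: 2b undefined. 2b->0: no, abb/bababb meet in 3 with "b" left. 2b->1: ok.
abb: 3b undefined. 3b->0: no, bbbbba/babba meet in 3 with "a" left. 3b->1: ok.
bba: 3a undefined. 3a->0: ok.
All examples now run through 4 states with every (state, symbol) defined. Accept strings end in {1,2}, Reject strings end in {0,3}; accept={1,2}.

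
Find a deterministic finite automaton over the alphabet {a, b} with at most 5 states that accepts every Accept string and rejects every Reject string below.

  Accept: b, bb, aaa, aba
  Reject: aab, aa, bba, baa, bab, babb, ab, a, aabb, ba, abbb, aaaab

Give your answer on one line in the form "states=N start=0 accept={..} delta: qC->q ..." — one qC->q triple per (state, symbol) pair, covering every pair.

Grow the machine one transition at a time. Run the examples from 0; the earliest place one falls off (shortest prefix, ties alphabetical) gets sent to the lowest-numbered state that keeps every Accept/Reject pair distinguishable — a pair clashes when both reach the same state with identical unread suffix — and to a fresh state only if none does.
a: 0a undefined. 0a->0: no, b/aab meet in 0 with "b" left. Open state 1: 0a->1.
b: 0b undefined. 0b->0: ok.
aa: 1a undefined. 1a->0: no, b/aab meet in 0. 1a->1: no, aaa/aa meet in 1. Open state 2: 1a->2.
ab: 1b undefined. 1b->0: no, b/bab meet in 0. 1b->1: no, aba/aa meet in 2. 1b->2: ok.
aaa: 2a undefined. 2a->0: ok.
aab: 2b undefined. 2b->0: no, b/aab meet in 0. 2b->1: ok.
All examples now run through 3 states with every (state, symbol) defined. Accept strings end in {0}, Reject strings end in {1,2}; accept={0}.

states=3 start=0 accept={0} delta: 0a->1 0b->0 1a->2 1b->2 2a->0 2b->1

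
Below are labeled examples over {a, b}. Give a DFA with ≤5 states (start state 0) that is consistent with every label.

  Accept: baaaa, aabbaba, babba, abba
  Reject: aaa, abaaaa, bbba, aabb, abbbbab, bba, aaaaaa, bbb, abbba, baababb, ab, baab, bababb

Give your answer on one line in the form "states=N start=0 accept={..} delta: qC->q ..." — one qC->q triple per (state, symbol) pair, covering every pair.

states=5 start=0 accept={4} delta: 0a->1 0b->0 1a->2 1b->2 2a->3 2b->3 3a->4 3b->1 4a->0 4b->0

State merging on the prefix tree: take the shortest (then alphabetical) example prefix whose next move is undefined and point that move at state 0, else 1, else 2, ...; a target is out if some Accept/Reject pair would then sit in one state with the same input left (inseparable). If every existing state is out, open a new one.
a: 0a undefined. 0a->0: no, baaaa/abaaaa meet in 0 with "baaaa" left. Open state 1: 0a->1.
b: 0b undefined. 0b->0: ok.
aa: 1a undefined. 1a->0: no, baaaa/aabb meet in 0. 1a->1: no, baaaa/aaa meet in 1. Open state 2: 1a->2.
ab: 1b undefined. 1b->0: no, baaaa/abaaaa meet in 2 with "aa" left. 1b->1: no, babba/abbba meet in 2. 1b->2: ok.
aaa: 2a undefined. 2a->0: no, baaaa/bbba meet in 1. 2a->1: no, baaaa/abaaaa meet in 2. 2a->2: no, baaaa/aaa meet in 2. Open state 3: 2a->3.
aab: 2b undefined. 2b->0: no, aabbaba/aaa meet in 3. 2b->1: no, babba/aabb meet in 2. 2b->2: no, babba/aaa meet in 3. 2b->3: ok.
aaaa: 3a undefined. 3a->0: no, baaaa/bbb meet in 0. 3a->1: no, baaaa/bbba meet in 1. 3a->2: no, baaaa/abaaaa meet in 2. 3a->3: no, baaaa/aaa meet in 3. Open state 4: 3a->4.
aabb: 3b undefined. 3b->0: no, aabbaba/aaa meet in 3. 3b->1: ok.
aaaaa: 4a undefined. 4a->0: ok.
baabab: 4b undefined. 4b->0: ok.
All examples now run through 5 states with every (state, symbol) defined. Accept strings end in {4}, Reject strings end in {0,1,2,3}; accept={4}.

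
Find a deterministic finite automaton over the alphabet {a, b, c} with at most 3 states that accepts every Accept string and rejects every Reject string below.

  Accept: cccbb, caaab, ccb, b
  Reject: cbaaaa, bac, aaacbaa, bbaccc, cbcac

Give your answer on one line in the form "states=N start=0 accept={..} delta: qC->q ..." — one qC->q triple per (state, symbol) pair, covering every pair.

states=3 start=0 accept={0} delta: 0a->0 0b->0 0c->1 1a->0 1b->2 1c->0 2a->2 2b->0 2c->0

Grow the machine one transition at a time. Run the examples from 0; the earliest place one falls off (shortest prefix, ties alphabetical) gets sent to the lowest-numbered state that keeps every Accept/Reject pair distinguishable — a pair clashes when both reach the same state with identical unread suffix — and to a fresh state only if none does.
a: 0a undefined. 0a->0: ok.
b: 0b undefined. 0b->0: ok.
c: 0c undefined. 0c->0: no, cccbb/cbaaaa meet in 0. Open state 1: 0c->1.
ca: 1a undefined. 1a->0: ok.
cb: 1b undefined. 1b->0: no, caaab/cbaaaa meet in 0. 1b->1: no, caaab/cbaaaa meet in 0. Open state 2: 1b->2.
cc: 1c undefined. 1c->0: ok.
cba: 2a undefined. 2a->0: no, caaab/cbaaaa meet in 0. 2a->1: no, caaab/cbaaaa meet in 0. 2a->2: ok.
cbc: 2c undefined. 2c->0: ok.
cccbb: 2b undefined. 2b->0: ok.
All examples now run through 3 states with every (state, symbol) defined. Accept strings end in {0}, Reject strings end in {1,2}; accept={0}.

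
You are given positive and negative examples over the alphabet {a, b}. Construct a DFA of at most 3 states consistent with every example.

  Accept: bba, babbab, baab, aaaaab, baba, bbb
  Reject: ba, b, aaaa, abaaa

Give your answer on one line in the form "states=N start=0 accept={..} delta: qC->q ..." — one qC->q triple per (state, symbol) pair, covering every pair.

states=3 start=0 accept={0,2} delta: 0a->1 0b->1 1a->1 1b->2 2a->0 2b->0

State merging on the prefix tree: take the shortest (then alphabetical) example prefix whose next move is undefined and point that move at state 0, else 1, else 2, ...; a target is out if some Accept/Reject pair would then sit in one state with the same input left (inseparable). If every existing state is out, open a new one.
a: 0a undefined. 0a->0: no, aaaaab/b meet in 0 with "b" left. Open state 1: 0a->1.
b: 0b undefined. 0b->0: no, bba/ba meet in 1. 0b->1: ok.
aa: 1a undefined. 1a->0: no, baba/ba meet in 0. 1a->1: ok.
ab: 1b undefined. 1b->0: no, bba/ba meet in 1. 1b->1: no, bba/ba meet in 1. Open state 2: 1b->2.
aba: 2a undefined. 2a->0: ok.
bbb: 2b undefined. 2b->0: ok.
All examples now run through 3 states with every (state, symbol) defined. Accept strings end in {0,2}, Reject strings end in {1}; accept={0,2}.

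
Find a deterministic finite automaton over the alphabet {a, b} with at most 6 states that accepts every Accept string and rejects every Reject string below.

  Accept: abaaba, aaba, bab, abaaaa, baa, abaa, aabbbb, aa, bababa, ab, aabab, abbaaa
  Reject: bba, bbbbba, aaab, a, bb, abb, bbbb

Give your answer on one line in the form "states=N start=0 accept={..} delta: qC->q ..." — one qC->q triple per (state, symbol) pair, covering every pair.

states=5 start=0 accept={2,4} delta: 0a->1 0b->0 1a->2 1b->2 2a->2 2b->3 3a->4 3b->2 4a->1 4b->2

Grow the machine one transition at a time. Run the examples from 0; the earliest place one falls off (shortest prefix, ties alphabetical) gets sent to the lowest-numbered state that keeps every Accept/Reject pair distinguishable — a pair clashes when both reach the same state with identical unread suffix — and to a fresh state only if none does.
a: 0a undefined. 0a->0: no, aabbbb/bbbb meet in 0 with "bbbb" left. Open state 1: 0a->1.
b: 0b undefined. 0b->0: ok.
aa: 1a undefined. 1a->0: no, aaba/bba meet in 1. 1a->1: no, bab/aaab meet in 1 with "b" left. Open state 2: 1a->2.
ab: 1b undefined. 1b->0: no, bab/bb meet in 0. 1b->1: no, bab/bba meet in 1. 1b->2: ok.
aaa: 2a undefined. 2a->0: no, abaaba/aaab meet in 0. 2a->1: no, bab/aaab meet in 2. 2a->2: ok.
aab: 2b undefined. 2b->0: no, abaaba/bba meet in 1. 2b->1: no, aabab/bba meet in 1. 2b->2: no, abaaba/aaab meet in 2. Open state 3: 2b->3.
aaba: 3a undefined. 3a->0: no, abaaba/bb meet in 0. 3a->1: no, abaaba/bba meet in 1. 3a->2: no, aabab/aaab meet in 3. 3a->3: no, abaaba/aaab meet in 3. Open state 4: 3a->4.
aabb: 3b undefined. 3b->0: no, aabbbb/bb meet in 0. 3b->1: no, aabbbb/aaab meet in 3. 3b->2: ok.
aabab: 4b undefined. 4b->0: no, aabab/bb meet in 0. 4b->1: no, aabab/bba meet in 1. 4b->2: ok.
abbaa: 4a undefined. 4a->0: no, abbaaa/bba meet in 1. 4a->1: ok.
All examples now run through 5 states with every (state, symbol) defined. Accept strings end in {2,4}, Reject strings end in {0,1,3}; accept={2,4}.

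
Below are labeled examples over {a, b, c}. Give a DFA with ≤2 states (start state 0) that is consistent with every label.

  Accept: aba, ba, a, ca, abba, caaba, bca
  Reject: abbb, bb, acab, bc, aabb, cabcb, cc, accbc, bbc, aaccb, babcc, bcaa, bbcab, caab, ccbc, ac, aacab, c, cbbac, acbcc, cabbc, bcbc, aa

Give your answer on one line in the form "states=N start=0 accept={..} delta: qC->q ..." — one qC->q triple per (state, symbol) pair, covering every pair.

states=2 start=0 accept={1} delta: 0a->1 0b->0 0c->0 1a->0 1b->0 1c->0

State merging on the prefix tree: take the shortest (then alphabetical) example prefix whose next move is undefined and point that move at state 0, else 1, else 2, ...; a target is out if some Accept/Reject pair would then sit in one state with the same input left (inseparable). If every existing state is out, open a new one.
a: 0a undefined. 0a->0: no, a/aa meet in 0. Open state 1: 0a->1.
b: 0b undefined. 0b->0: ok.
c: 0c undefined. 0c->0: ok.
aa: 1a undefined. 1a->0: ok.
ab: 1b undefined. 1b->0: ok.
ac: 1c undefined. 1c->0: ok.
All examples now run through 2 states with every (state, symbol) defined. Accept strings end in {1}, Reject strings end in {0}; accept={1}.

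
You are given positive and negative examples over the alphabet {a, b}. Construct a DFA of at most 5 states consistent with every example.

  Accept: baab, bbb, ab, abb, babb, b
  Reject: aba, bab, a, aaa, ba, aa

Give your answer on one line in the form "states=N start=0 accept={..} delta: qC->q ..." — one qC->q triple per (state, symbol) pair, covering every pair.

states=3 start=0 accept={1} delta: 0a->0 0b->1 1a->2 1b->1 2a->0 2b->0

Grow the machine one transition at a time. Run the examples from 0; the earliest place one falls off (shortest prefix, ties alphabetical) gets sent to the lowest-numbered state that keeps every Accept/Reject pair distinguishable — a pair clashes when both reach the same state with identical unread suffix — and to a fresh state only if none does.
a: 0a undefined. 0a->0: ok.
b: 0b undefined. 0b->0: no, baab/aba meet in 0. Open state 1: 0b->1.
ba: 1a undefined. 1a->0: no, baab/bab meet in 1. 1a->1: no, baab/bab meet in 1 with "b" left. Open state 2: 1a->2.
bb: 1b undefined. 1b->0: no, abb/a meet in 0. 1b->1: ok.
baa: 2a undefined. 2a->0: ok.
bab: 2b undefined. 2b->0: ok.
All examples now run through 3 states with every (state, symbol) defined. Accept strings end in {1}, Reject strings end in {0,2}; accept={1}.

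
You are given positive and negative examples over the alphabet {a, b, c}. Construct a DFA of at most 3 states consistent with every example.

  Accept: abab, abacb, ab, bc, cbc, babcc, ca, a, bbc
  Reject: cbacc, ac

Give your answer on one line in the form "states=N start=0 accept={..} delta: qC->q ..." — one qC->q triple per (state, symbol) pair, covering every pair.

Fold the examples into a partial DFA from state 0: repeatedly fix the first undefined (state, symbol) met by the shortest-then-alphabetical prefix, trying targets in increasing order and rejecting any under which an Accept and a Reject string meet in one state with the same remainder; add a state when all current targets are rejected. Accepting states are where Accept strings end.
a: 0a undefined. 0a->0: ok.
b: 0b undefined. 0b->0: no, bc/ac meet in 0 with "c" left. Open state 1: 0b->1.
c: 0c undefined. 0c->0: no, ca/ac meet in 0. 0c->1: no, ab/ac meet in 1. Open state 2: 0c->2.
ba: 1a undefined. 1a->0: ok.
bb: 1b undefined. 1b->0: no, bbc/ac meet in 2. 1b->1: ok.
bc: 1c undefined. 1c->0: no, babcc/ac meet in 2. 1c->1: ok.
ca: 2a undefined. 2a->0: ok.
cb: 2b undefined. 2b->0: no, cbc/ac meet in 2. 2b->1: ok.
cbacc: 2c undefined. 2c->0: no, ca/cbacc meet in 0. 2c->1: no, abab/cbacc meet in 1. 2c->2: ok.
All examples now run through 3 states with every (state, symbol) defined. Accept strings end in {0,1}, Reject strings end in {2}; accept={0,1}.

states=3 start=0 accept={0,1} delta: 0a->0 0b->1 0c->2 1a->0 1b->1 1c->1 2a->0 2b->1 2c->2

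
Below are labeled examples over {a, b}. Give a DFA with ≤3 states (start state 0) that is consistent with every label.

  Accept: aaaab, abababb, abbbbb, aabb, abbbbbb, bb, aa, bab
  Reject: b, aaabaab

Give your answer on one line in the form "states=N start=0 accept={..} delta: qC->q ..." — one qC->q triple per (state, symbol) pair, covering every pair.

Fold the examples into a partial DFA from state 0: repeatedly fix the first undefined (state, symbol) met by the shortest-then-alphabetical prefix, trying targets in increasing order and rejecting any under which an Accept and a Reject string meet in one state with the same remainder; add a state when all current targets are rejected. Accepting states are where Accept strings end.
a: 0a undefined. 0a->0: no, aaaab/b meet in 0 with "b" left. Open state 1: 0a->1.
b: 0b undefined. 0b->0: no, bb/b meet in 0. 0b->1: ok.
aa: 1a undefined. 1a->0: no, aaaab/b meet in 1. 1a->1: no, aa/b meet in 1. Open state 2: 1a->2.
ab: 1b undefined. 1b->0: no, abababb/b meet in 1. 1b->1: no, abbbbb/b meet in 1. 1b->2: ok.
aaa: 2a undefined. 2a->0: ok.
aab: 2b undefined. 2b->0: no, abababb/b meet in 1. 2b->1: no, abbbbbb/b meet in 1. 2b->2: ok.
All examples now run through 3 states with every (state, symbol) defined. Accept strings end in {2}, Reject strings end in {1}; accept={2}.

states=3 start=0 accept={2} delta: 0a->1 0b->1 1a->2 1b->2 2a->0 2b->2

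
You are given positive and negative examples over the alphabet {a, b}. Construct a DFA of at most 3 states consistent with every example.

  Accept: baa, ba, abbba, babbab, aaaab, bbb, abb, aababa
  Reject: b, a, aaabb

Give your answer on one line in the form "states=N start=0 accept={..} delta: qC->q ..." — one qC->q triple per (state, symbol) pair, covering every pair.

Fold the examples into a partial DFA from state 0: repeatedly fix the first undefined (state, symbol) met by the shortest-then-alphabetical prefix, trying targets in increasing order and rejecting any under which an Accept and a Reject string meet in one state with the same remainder; add a state when all current targets are rejected. Accepting states are where Accept strings end.
a: 0a undefined. 0a->0: no, aaaab/b meet in 0 with "b" left. Open state 1: 0a->1.
b: 0b undefined. 0b->0: no, ba/a meet in 1. 0b->1: ok.
aa: 1a undefined. 1a->0: no, baa/b meet in 1. 1a->1: no, baa/b meet in 1. Open state 2: 1a->2.
ab: 1b undefined. 1b->0: no, abbba/b meet in 1. 1b->1: no, bbb/b meet in 1. 1b->2: ok.
aaa: 2a undefined. 2a->0: no, ba/aaabb meet in 2. 2a->1: no, baa/b meet in 1. 2a->2: ok.
aab: 2b undefined. 2b->0: ok.
All examples now run through 3 states with every (state, symbol) defined. Accept strings end in {0,2}, Reject strings end in {1}; accept={0,2}.

states=3 start=0 accept={0,2} delta: 0a->1 0b->1 1a->2 1b->2 2a->2 2b->0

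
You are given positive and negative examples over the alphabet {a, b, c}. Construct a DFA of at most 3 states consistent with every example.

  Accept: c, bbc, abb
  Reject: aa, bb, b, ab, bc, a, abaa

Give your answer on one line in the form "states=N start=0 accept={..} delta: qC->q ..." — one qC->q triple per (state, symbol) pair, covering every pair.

State merging on the prefix tree: take the shortest (then alphabetical) example prefix whose next move is undefined and point that move at state 0, else 1, else 2, ...; a target is out if some Accept/Reject pair would then sit in one state with the same input left (inseparable). If every existing state is out, open a new one.
a: 0a undefined. 0a->0: no, abb/bb meet in 0 with "bb" left. Open state 1: 0a->1.
b: 0b undefined. 0b->0: no, c/bc meet in 0 with "c" left. 0b->1: ok.
c: 0c undefined. 0c->0: ok.
aa: 1a undefined. 1a->0: no, c/aa meet in 0. 1a->1: ok.
ab: 1b undefined. 1b->0: no, c/bb meet in 0. 1b->1: no, bbc/bc meet in 1 with "c" left. Open state 2: 1b->2.
bc: 1c undefined. 1c->0: no, c/bc meet in 0. 1c->1: ok.
aba: 2a undefined. 2a->0: ok.
abb: 2b undefined. 2b->0: ok.
bbc: 2c undefined. 2c->0: ok.
All examples now run through 3 states with every (state, symbol) defined. Accept strings end in {0}, Reject strings end in {1,2}; accept={0}.

states=3 start=0 accept={0} delta: 0a->1 0b->1 0c->0 1a->1 1b->2 1c->1 2a->0 2b->0 2c->0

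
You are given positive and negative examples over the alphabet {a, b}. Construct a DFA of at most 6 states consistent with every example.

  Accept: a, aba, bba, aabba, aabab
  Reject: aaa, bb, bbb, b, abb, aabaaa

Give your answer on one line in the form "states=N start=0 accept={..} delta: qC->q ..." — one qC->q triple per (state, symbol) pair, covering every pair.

Fold the examples into a partial DFA from state 0: repeatedly fix the first undefined (state, symbol) met by the shortest-then-alphabetical prefix, trying targets in increasing order and rejecting any under which an Accept and a Reject string meet in one state with the same remainder; add a state when all current targets are rejected. Accepting states are where Accept strings end.
a: 0a undefined. 0a->0: no, a/aaa meet in 0. Open state 1: 0a->1.
b: 0b undefined. 0b->0: ok.
aa: 1a undefined. 1a->0: no, a/aaa meet in 1. 1a->1: no, a/aaa meet in 1. Open state 2: 1a->2.
ab: 1b undefined. 1b->0: ok.
aaa: 2a undefined. 2a->0: ok.
aab: 2b undefined. 2b->0: no, aabab/aaa meet in 0. 2b->1: no, a/aabaaa meet in 1. 2b->2: no, aabba/aaa meet in 0. Open state 3: 2b->3.
aaba: 3a undefined. 3a->0: no, aabab/aaa meet in 0. 3a->1: no, aabab/aaa meet in 0. 3a->2: no, a/aabaaa meet in 1. 3a->3: ok.
aabb: 3b undefined. 3b->0: no, aabab/aaa meet in 0. 3b->1: ok.
All examples now run through 4 states with every (state, symbol) defined. Accept strings end in {1,2}, Reject strings end in {0,3}; accept={1,2}.

states=4 start=0 accept={1,2} delta: 0a->1 0b->0 1a->2 1b->0 2a->0 2b->3 3a->3 3b->1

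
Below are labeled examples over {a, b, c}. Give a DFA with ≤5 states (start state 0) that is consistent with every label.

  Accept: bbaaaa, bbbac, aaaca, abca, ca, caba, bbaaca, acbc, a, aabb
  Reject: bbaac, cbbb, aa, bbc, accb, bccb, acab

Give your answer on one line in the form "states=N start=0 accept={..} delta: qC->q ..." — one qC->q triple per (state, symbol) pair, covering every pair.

Grow the machine one transition at a time. Run the examples from 0; the earliest place one falls off (shortest prefix, ties alphabetical) gets sent to the lowest-numbered state that keeps every Accept/Reject pair distinguishable — a pair clashes when both reach the same state with identical unread suffix — and to a fresh state only if none does.
a: 0a undefined. 0a->0: no, a/aa meet in 0. Open state 1: 0a->1.
b: 0b undefined. 0b->0: ok.
c: 0c undefined. 0c->0: ok.
aa: 1a undefined. 1a->0: no, bbaaaa/bbaac meet in 0. 1a->1: no, bbaaaa/aa meet in 1. Open state 2: 1a->2.
ab: 1b undefined. 1b->0: ok.
ac: 1c undefined. 1c->0: no, bbbac/cbbb meet in 0. 1c->1: no, acbc/cbbb meet in 0. 1c->2: no, bbbac/aa meet in 2. Open state 3: 1c->3.
aaa: 2a undefined. 2a->0: ok.
aab: 2b undefined. 2b->0: no, aabb/cbbb meet in 0. 2b->1: no, aabb/cbbb meet in 0. 2b->2: no, aabb/aa meet in 2. 2b->3: ok.
aca: 3a undefined. 3a->0: ok.
acb: 3b undefined. 3b->0: no, acbc/cbbb meet in 0. 3b->1: ok.
acc: 3c undefined. 3c->0: ok.
bbaac: 2c undefined. 2c->0: ok.
All examples now run through 4 states with every (state, symbol) defined. Accept strings end in {1,3}, Reject strings end in {0,2}; accept={1,3}.

states=4 start=0 accept={1,3} delta: 0a->1 0b->0 0c->0 1a->2 1b->0 1c->3 2a->0 2b->3 2c->0 3a->0 3b->1 3c->0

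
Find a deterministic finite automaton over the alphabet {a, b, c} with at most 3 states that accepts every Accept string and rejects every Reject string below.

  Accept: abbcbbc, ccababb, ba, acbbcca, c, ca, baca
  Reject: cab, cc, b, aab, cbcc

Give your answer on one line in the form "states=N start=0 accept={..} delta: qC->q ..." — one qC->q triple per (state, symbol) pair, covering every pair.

states=3 start=0 accept={0,2} delta: 0a->0 0b->1 0c->2 1a->0 1b->0 1c->0 2a->0 2b->0 2c->1

State merging on the prefix tree: take the shortest (then alphabetical) example prefix whose next move is undefined and point that move at state 0, else 1, else 2, ...; a target is out if some Accept/Reject pair would then sit in one state with the same input left (inseparable). If every existing state is out, open a new one.
a: 0a undefined. 0a->0: ok.
b: 0b undefined. 0b->0: no, ba/b meet in 0. Open state 1: 0b->1.
c: 0c undefined. 0c->0: no, c/cc meet in 0. 0c->1: no, c/b meet in 1. Open state 2: 0c->2.
ba: 1a undefined. 1a->0: ok.
ca: 2a undefined. 2a->0: ok.
cb: 2b undefined. 2b->0: ok.
cc: 2c undefined. 2c->0: no, ba/cc meet in 0. 2c->1: ok.
abb: 1b undefined. 1b->0: ok.
acbbc: 1c undefined. 1c->0: ok.
All examples now run through 3 states with every (state, symbol) defined. Accept strings end in {0,2}, Reject strings end in {1}; accept={0,2}.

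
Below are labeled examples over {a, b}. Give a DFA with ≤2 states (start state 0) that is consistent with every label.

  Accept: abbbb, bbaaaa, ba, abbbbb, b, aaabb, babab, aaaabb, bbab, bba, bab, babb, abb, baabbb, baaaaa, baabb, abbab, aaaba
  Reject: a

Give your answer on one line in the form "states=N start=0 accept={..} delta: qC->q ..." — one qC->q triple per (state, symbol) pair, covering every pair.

State merging on the prefix tree: take the shortest (then alphabetical) example prefix whose next move is undefined and point that move at state 0, else 1, else 2, ...; a target is out if some Accept/Reject pair would then sit in one state with the same input left (inseparable). If every existing state is out, open a new one.
a: 0a undefined. 0a->0: ok.
b: 0b undefined. 0b->0: no, abbbb/a meet in 0. Open state 1: 0b->1.
ba: 1a undefined. 1a->0: no, ba/a meet in 0. 1a->1: ok.
bb: 1b undefined. 1b->0: no, abbbb/a meet in 0. 1b->1: ok.
All examples now run through 2 states with every (state, symbol) defined. Accept strings end in {1}, Reject strings end in {0}; accept={1}.

states=2 start=0 accept={1} delta: 0a->0 0b->1 1a->1 1b->1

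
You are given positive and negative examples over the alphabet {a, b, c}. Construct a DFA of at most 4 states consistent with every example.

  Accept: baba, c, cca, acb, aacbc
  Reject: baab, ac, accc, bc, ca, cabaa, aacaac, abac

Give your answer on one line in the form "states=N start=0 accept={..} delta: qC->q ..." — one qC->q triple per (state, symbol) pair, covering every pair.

states=3 start=0 accept={1} delta: 0a->1 0b->1 0c->1 1a->2 1b->0 1c->0 2a->1 2b->0 2c->1

Grow the machine one transition at a time. Run the examples from 0; the earliest place one falls off (shortest prefix, ties alphabetical) gets sent to the lowest-numbered state that keeps every Accept/Reject pair distinguishable — a pair clashes when both reach the same state with identical unread suffix — and to a fresh state only if none does.
a: 0a undefined. 0a->0: no, c/ac meet in 0 with "c" left. Open state 1: 0a->1.
b: 0b undefined. 0b->0: no, c/bc meet in 0 with "c" left. 0b->1: ok.
c: 0c undefined. 0c->0: no, cca/ca meet in 1. 0c->1: ok.
aa: 1a undefined. 1a->0: no, baba/ca meet in 0. 1a->1: no, c/ca meet in 1. Open state 2: 1a->2.
ab: 1b undefined. 1b->0: ok.
ac: 1c undefined. 1c->0: ok.
aac: 2c undefined. 2c->0: no, aacbc/ac meet in 0. 2c->1: ok.
baa: 2a undefined. 2a->0: no, c/baab meet in 1. 2a->1: ok.
bab: 2b undefined. 2b->0: ok.
All examples now run through 3 states with every (state, symbol) defined. Accept strings end in {1}, Reject strings end in {0,2}; accept={1}.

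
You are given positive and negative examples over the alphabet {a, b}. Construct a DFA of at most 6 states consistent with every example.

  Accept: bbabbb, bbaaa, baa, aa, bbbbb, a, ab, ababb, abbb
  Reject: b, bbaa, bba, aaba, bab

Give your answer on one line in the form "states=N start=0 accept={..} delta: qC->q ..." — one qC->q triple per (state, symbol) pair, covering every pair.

states=5 start=0 accept={0,1,4} delta: 0a->1 0b->2 1a->0 1b->1 2a->3 2b->4 3a->0 3b->2 4a->2 4b->1

Fold the examples into a partial DFA from state 0: repeatedly fix the first undefined (state, symbol) met by the shortest-then-alphabetical prefix, trying targets in increasing order and rejecting any under which an Accept and a Reject string meet in one state with the same remainder; add a state when all current targets are rejected. Accepting states are where Accept strings end.
a: 0a undefined. 0a->0: no, ab/b meet in 0 with "b" left. Open state 1: 0a->1.
b: 0b undefined. 0b->0: no, baa/bbaa meet in 1 with "a" left. 0b->1: no, a/b meet in 1. Open state 2: 0b->2.
aa: 1a undefined. 1a->0: ok.
ab: 1b undefined. 1b->0: no, ababb/b meet in 2. 1b->1: ok.
ba: 2a undefined. 2a->0: no, aa/aaba meet in 0. 2a->1: no, a/aaba meet in 1. 2a->2: no, baa/b meet in 2. Open state 3: 2a->3.
bb: 2b undefined. 2b->0: no, bbabbb/bba meet in 1. 2b->1: no, bbabbb/bbaa meet in 1. 2b->2: no, baa/bbaa meet in 3 with "a" left. 2b->3: no, baa/bba meet in 3 with "a" left. Open state 4: 2b->4.
baa: 3a undefined. 3a->0: ok.
bab: 3b undefined. 3b->0: no, baa/bab meet in 0. 3b->1: no, a/bab meet in 1. 3b->2: ok.
bba: 4a undefined. 4a->0: no, bbaaa/bba meet in 0. 4a->1: no, bbabbb/bba meet in 1. 4a->2: ok.
bbb: 4b undefined. 4b->0: no, bbabbb/b meet in 2. 4b->1: ok.
All examples now run through 5 states with every (state, symbol) defined. Accept strings end in {0,1,4}, Reject strings end in {2,3}; accept={0,1,4}.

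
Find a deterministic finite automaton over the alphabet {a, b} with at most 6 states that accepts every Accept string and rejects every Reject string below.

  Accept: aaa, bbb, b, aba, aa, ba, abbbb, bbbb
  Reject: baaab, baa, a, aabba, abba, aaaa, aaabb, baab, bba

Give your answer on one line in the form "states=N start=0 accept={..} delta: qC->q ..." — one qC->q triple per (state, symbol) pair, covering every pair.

Grow the machine one transition at a time. Run the examples from 0; the earliest place one falls off (shortest prefix, ties alphabetical) gets sent to the lowest-numbered state that keeps every Accept/Reject pair distinguishable — a pair clashes when both reach the same state with identical unread suffix — and to a fresh state only if none does.
a: 0a undefined. 0a->0: no, aaa/a meet in 0. Open state 1: 0a->1.
b: 0b undefined. 0b->0: no, aa/baa meet in 1 with "a" left. 0b->1: no, aaa/baa meet in 1 with "aa" left. Open state 2: 0b->2.
aa: 1a undefined. 1a->0: no, aaa/a meet in 1. 1a->1: no, aaa/a meet in 1. 1a->2: ok.
ab: 1b undefined. 1b->0: no, aaa/abba meet in 2 with "a" left. 1b->1: no, b/abba meet in 2. 1b->2: ok.
ba: 2a undefined. 2a->0: no, b/baab meet in 2. 2a->1: no, aaa/a meet in 1. 2a->2: no, aaa/baa meet in 2. Open state 3: 2a->3.
bb: 2b undefined. 2b->0: no, aaa/aabba meet in 3. 2b->1: no, aaa/aabba meet in 3. 2b->2: no, aaa/aabba meet in 3. 2b->3: no, abbbb/aaabb meet in 3 with "bb" left. Open state 4: 2b->4.
baa: 3a undefined. 3a->0: no, b/baaab meet in 2. 3a->1: no, b/baab meet in 2. 3a->2: no, b/baa meet in 2. 3a->3: no, aaa/baa meet in 3. 3a->4: no, bbb/baab meet in 4 with "b" left. Open state 5: 3a->5.
bba: 4a undefined. 4a->0: ok.
bbb: 4b undefined. 4b->0: no, bbb/abba meet in 0. 4b->1: no, bbb/a meet in 1. 4b->2: no, aaa/aabba meet in 3. 4b->3: ok.
aaab: 3b undefined. 3b->0: no, b/aaabb meet in 2. 3b->1: no, b/aaabb meet in 2. 3b->2: ok.
baaa: 5a undefined. 5a->0: no, b/baaab meet in 2. 5a->1: no, b/baaab meet in 2. 5a->2: ok.
baab: 5b undefined. 5b->0: ok.
All examples now run through 6 states with every (state, symbol) defined. Accept strings end in {2,3}, Reject strings end in {0,1,4,5}; accept={2,3}.

states=6 start=0 accept={2,3} delta: 0a->1 0b->2 1a->2 1b->2 2a->3 2b->4 3a->5 3b->2 4a->0 4b->3 5a->2 5b->0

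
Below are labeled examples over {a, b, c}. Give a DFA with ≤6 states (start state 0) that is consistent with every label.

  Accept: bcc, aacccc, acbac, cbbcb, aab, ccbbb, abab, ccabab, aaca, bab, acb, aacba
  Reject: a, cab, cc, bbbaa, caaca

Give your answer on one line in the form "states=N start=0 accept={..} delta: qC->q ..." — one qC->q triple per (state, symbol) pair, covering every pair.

Fold the examples into a partial DFA from state 0: repeatedly fix the first undefined (state, symbol) met by the shortest-then-alphabetical prefix, trying targets in increasing order and rejecting any under which an Accept and a Reject string meet in one state with the same remainder; add a state when all current targets are rejected. Accepting states are where Accept strings end.
a: 0a undefined. 0a->0: ok.
b: 0b undefined. 0b->0: no, bcc/cc meet in 0 with "cc" left. Open state 1: 0b->1.
c: 0c undefined. 0c->0: no, aacccc/a meet in 0. 0c->1: no, abab/cab meet in 1 with "ab" left. Open state 2: 0c->2.
ba: 1a undefined. 1a->0: ok.
bb: 1b undefined. 1b->0: ok.
bc: 1c undefined. 1c->0: ok.
ca: 2a undefined. 2a->0: no, aab/cab meet in 1. 2a->1: no, aab/caaca meet in 1. 2a->2: no, acb/cab meet in 2 with "b" left. Open state 3: 2a->3.
cb: 2b undefined. 2b->0: no, acb/a meet in 0. 2b->1: no, aacba/a meet in 0. 2b->2: ok.
cc: 2c undefined. 2c->0: no, aacccc/a meet in 0. 2c->1: no, cbbcb/a meet in 0. 2c->2: no, bcc/cc meet in 2. 2c->3: no, cbbcb/cab meet in 3 with "b" left. Open state 4: 2c->4.
caa: 3a undefined. 3a->0: no, aaca/caaca meet in 3. 3a->1: ok.
cab: 3b undefined. 3b->0: ok.
cca: 4a undefined. 4a->0: ok.
ccb: 4b undefined. 4b->0: no, cbbcb/a meet in 0. 4b->1: ok.
aaccc: 4c undefined. 4c->0: ok.
acbac: 3c undefined. 3c->0: no, acbac/a meet in 0. 3c->1: ok.
All examples now run through 5 states with every (state, symbol) defined. Accept strings end in {1,2,3}, Reject strings end in {0,4}; accept={1,2,3}.

states=5 start=0 accept={1,2,3} delta: 0a->0 0b->1 0c->2 1a->0 1b->0 1c->0 2a->3 2b->2 2c->4 3a->1 3b->0 3c->1 4a->0 4b->1 4c->0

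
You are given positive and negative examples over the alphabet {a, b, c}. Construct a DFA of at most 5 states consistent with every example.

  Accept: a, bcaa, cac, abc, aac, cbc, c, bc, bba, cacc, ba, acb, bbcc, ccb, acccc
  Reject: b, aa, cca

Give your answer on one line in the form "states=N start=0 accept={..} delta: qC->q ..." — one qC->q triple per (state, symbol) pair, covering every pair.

Fold the examples into a partial DFA from state 0: repeatedly fix the first undefined (state, symbol) met by the shortest-then-alphabetical prefix, trying targets in increasing order and rejecting any under which an Accept and a Reject string meet in one state with the same remainder; add a state when all current targets are rejected. Accepting states are where Accept strings end.
a: 0a undefined. 0a->0: no, a/aa meet in 0. Open state 1: 0a->1.
b: 0b undefined. 0b->0: ok.
c: 0c undefined. 0c->0: no, a/cca meet in 1. 0c->1: ok.
aa: 1a undefined. 1a->0: ok.
ab: 1b undefined. 1b->0: ok.
ac: 1c undefined. 1c->0: no, a/cca meet in 1. 1c->1: no, acb/b meet in 0. Open state 2: 1c->2.
acb: 2b undefined. 2b->0: no, acb/b meet in 0. 2b->1: ok.
acc: 2c undefined. 2c->0: ok.
cca: 2a undefined. 2a->0: ok.
All examples now run through 3 states with every (state, symbol) defined. Accept strings end in {1,2}, Reject strings end in {0}; accept={1,2}.

states=3 start=0 accept={1,2} delta: 0a->1 0b->0 0c->1 1a->0 1b->0 1c->2 2a->0 2b->1 2c->0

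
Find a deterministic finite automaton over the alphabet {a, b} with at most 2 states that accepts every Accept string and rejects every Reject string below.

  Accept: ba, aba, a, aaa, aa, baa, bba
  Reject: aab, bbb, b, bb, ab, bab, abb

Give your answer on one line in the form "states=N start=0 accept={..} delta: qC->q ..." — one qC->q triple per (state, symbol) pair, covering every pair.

State merging on the prefix tree: take the shortest (then alphabetical) example prefix whose next move is undefined and point that move at state 0, else 1, else 2, ...; a target is out if some Accept/Reject pair would then sit in one state with the same input left (inseparable). If every existing state is out, open a new one.
a: 0a undefined. 0a->0: ok.
b: 0b undefined. 0b->0: no, ba/aab meet in 0. Open state 1: 0b->1.
ba: 1a undefined. 1a->0: ok.
bb: 1b undefined. 1b->0: no, ba/bb meet in 0. 1b->1: ok.
All examples now run through 2 states with every (state, symbol) defined. Accept strings end in {0}, Reject strings end in {1}; accept={0}.

states=2 start=0 accept={0} delta: 0a->0 0b->1 1a->0 1b->1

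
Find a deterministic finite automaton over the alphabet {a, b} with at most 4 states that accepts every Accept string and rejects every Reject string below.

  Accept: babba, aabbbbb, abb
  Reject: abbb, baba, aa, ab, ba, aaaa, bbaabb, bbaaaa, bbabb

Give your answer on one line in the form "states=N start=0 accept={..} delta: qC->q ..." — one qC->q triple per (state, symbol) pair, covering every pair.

State merging on the prefix tree: take the shortest (then alphabetical) example prefix whose next move is undefined and point that move at state 0, else 1, else 2, ...; a target is out if some Accept/Reject pair would then sit in one state with the same input left (inseparable). If every existing state is out, open a new one.
a: 0a undefined. 0a->0: ok.
b: 0b undefined. 0b->0: no, babba/abbb meet in 0. Open state 1: 0b->1.
ba: 1a undefined. 1a->0: ok.
bb: 1b undefined. 1b->0: no, babba/baba meet in 0. 1b->1: no, babba/baba meet in 0. Open state 2: 1b->2.
bba: 2a undefined. 2a->0: no, babba/baba meet in 0. 2a->1: no, babba/ab meet in 1. 2a->2: no, babba/bbaaaa meet in 2. Open state 3: 2a->3.
abbb: 2b undefined. 2b->0: ok.
bbaa: 3a undefined. 3a->0: no, aabbbbb/bbaabb meet in 2. 3a->1: ok.
bbab: 3b undefined. 3b->0: ok.
All examples now run through 4 states with every (state, symbol) defined. Accept strings end in {2,3}, Reject strings end in {0,1}; accept={2,3}.

states=4 start=0 accept={2,3} delta: 0a->0 0b->1 1a->0 1b->2 2a->3 2b->0 3a->1 3b->0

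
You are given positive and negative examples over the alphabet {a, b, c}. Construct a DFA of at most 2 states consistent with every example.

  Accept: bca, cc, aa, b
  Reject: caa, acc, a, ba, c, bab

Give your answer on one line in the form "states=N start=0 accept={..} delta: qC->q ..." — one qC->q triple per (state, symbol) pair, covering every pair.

Fold the examples into a partial DFA from state 0: repeatedly fix the first undefined (state, symbol) met by the shortest-then-alphabetical prefix, trying targets in increasing order and rejecting any under which an Accept and a Reject string meet in one state with the same remainder; add a state when all current targets are rejected. Accepting states are where Accept strings end.
a: 0a undefined. 0a->0: no, cc/acc meet in 0 with "cc" left. Open state 1: 0a->1.
b: 0b undefined. 0b->0: ok.
c: 0c undefined. 0c->0: no, bca/a meet in 1. 0c->1: ok.
aa: 1a undefined. 1a->0: ok.
ac: 1c undefined. 1c->0: ok.
bab: 1b undefined. 1b->0: no, bca/bab meet in 0. 1b->1: ok.
All examples now run through 2 states with every (state, symbol) defined. Accept strings end in {0}, Reject strings end in {1}; accept={0}.

states=2 start=0 accept={0} delta: 0a->1 0b->0 0c->1 1a->0 1b->1 1c->0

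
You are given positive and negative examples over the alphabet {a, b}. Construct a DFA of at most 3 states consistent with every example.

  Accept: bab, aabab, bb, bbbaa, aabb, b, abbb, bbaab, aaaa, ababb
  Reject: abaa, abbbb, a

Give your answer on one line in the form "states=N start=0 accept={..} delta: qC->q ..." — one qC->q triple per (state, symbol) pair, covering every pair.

states=3 start=0 accept={0,2} delta: 0a->1 0b->0 1a->0 1b->2 2a->0 2b->1

Grow the machine one transition at a time. Run the examples from 0; the earliest place one falls off (shortest prefix, ties alphabetical) gets sent to the lowest-numbered state that keeps every Accept/Reject pair distinguishable — a pair clashes when both reach the same state with identical unread suffix — and to a fresh state only if none does.
a: 0a undefined. 0a->0: no, aaaa/a meet in 0. Open state 1: 0a->1.
b: 0b undefined. 0b->0: ok.
aa: 1a undefined. 1a->0: ok.
ab: 1b undefined. 1b->0: no, bab/abaa meet in 0. 1b->1: no, bab/abaa meet in 1. Open state 2: 1b->2.
aba: 2a undefined. 2a->0: ok.
abb: 2b undefined. 2b->0: no, bb/abbbb meet in 0. 2b->1: ok.
All examples now run through 3 states with every (state, symbol) defined. Accept strings end in {0,2}, Reject strings end in {1}; accept={0,2}.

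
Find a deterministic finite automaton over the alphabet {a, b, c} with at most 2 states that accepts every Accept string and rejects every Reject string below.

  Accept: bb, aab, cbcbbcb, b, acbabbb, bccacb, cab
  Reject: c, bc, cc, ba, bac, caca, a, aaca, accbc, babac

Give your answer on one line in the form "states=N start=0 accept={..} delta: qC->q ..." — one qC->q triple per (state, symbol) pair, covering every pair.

State merging on the prefix tree: take the shortest (then alphabetical) example prefix whose next move is undefined and point that move at state 0, else 1, else 2, ...; a target is out if some Accept/Reject pair would then sit in one state with the same input left (inseparable). If every existing state is out, open a new one.
a: 0a undefined. 0a->0: ok.
b: 0b undefined. 0b->0: no, bb/ba meet in 0. Open state 1: 0b->1.
c: 0c undefined. 0c->0: ok.
ba: 1a undefined. 1a->0: ok.
bb: 1b undefined. 1b->0: no, bb/c meet in 0. 1b->1: ok.
bc: 1c undefined. 1c->0: ok.
All examples now run through 2 states with every (state, symbol) defined. Accept strings end in {1}, Reject strings end in {0}; accept={1}.

states=2 start=0 accept={1} delta: 0a->0 0b->1 0c->0 1a->0 1b->1 1c->0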